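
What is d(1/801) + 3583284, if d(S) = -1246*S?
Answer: 32249542/9 ≈ 3.5833e+6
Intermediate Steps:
d(1/801) + 3583284 = -1246/801 + 3583284 = -1246*1/801 + 3583284 = -14/9 + 3583284 = 32249542/9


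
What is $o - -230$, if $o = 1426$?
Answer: $1656$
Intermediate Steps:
$o - -230 = 1426 - -230 = 1426 + 230 = 1656$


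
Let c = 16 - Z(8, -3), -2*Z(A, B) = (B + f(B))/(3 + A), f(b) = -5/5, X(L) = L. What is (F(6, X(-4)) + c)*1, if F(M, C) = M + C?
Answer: 196/11 ≈ 17.818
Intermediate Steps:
f(b) = -1 (f(b) = -5*1/5 = -1)
Z(A, B) = -(-1 + B)/(2*(3 + A)) (Z(A, B) = -(B - 1)/(2*(3 + A)) = -(-1 + B)/(2*(3 + A)))
F(M, C) = C + M
c = 174/11 (c = 16 - (1 - 1*(-3))/(2*(3 + 8)) = 16 - (1 + 3)/(2*11) = 16 - 4/(2*11) = 16 - 1*2/11 = 16 - 2/11 = 174/11 ≈ 15.818)
(F(6, X(-4)) + c)*1 = ((-4 + 6) + 174/11)*1 = (2 + 174/11)*1 = (196/11)*1 = 196/11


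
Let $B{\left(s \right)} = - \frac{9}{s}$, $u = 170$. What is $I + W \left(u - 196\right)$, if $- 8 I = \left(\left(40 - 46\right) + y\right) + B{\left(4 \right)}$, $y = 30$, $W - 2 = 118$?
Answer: $- \frac{99927}{32} \approx -3122.7$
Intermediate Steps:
$W = 120$ ($W = 2 + 118 = 120$)
$I = - \frac{87}{32}$ ($I = - \frac{\left(\left(40 - 46\right) + 30\right) - \frac{9}{4}}{8} = - \frac{\left(-6 + 30\right) - \frac{9}{4}}{8} = - \frac{24 - \frac{9}{4}}{8} = \left(- \frac{1}{8}\right) \frac{87}{4} = - \frac{87}{32} \approx -2.7188$)
$I + W \left(u - 196\right) = - \frac{87}{32} + 120 \left(170 - 196\right) = - \frac{87}{32} + 120 \left(-26\right) = - \frac{87}{32} - 3120 = - \frac{99927}{32}$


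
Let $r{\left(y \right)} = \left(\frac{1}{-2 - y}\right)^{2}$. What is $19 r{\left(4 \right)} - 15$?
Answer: $- \frac{521}{36} \approx -14.472$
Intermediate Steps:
$r{\left(y \right)} = \frac{1}{\left(-2 - y\right)^{2}}$
$19 r{\left(4 \right)} - 15 = \frac{19}{\left(2 + 4\right)^{2}} - 15 = \frac{19}{36} - 15 = - \frac{521}{36}$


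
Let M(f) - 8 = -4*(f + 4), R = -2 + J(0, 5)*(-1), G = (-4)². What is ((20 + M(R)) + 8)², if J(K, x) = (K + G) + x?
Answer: 12544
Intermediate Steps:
G = 16
J(K, x) = 16 + K + x (J(K, x) = (K + 16) + x = (16 + K) + x = 16 + K + x)
R = -23 (R = -2 + (16 + 0 + 5)*(-1) = -2 + 21*(-1) = -2 - 21 = -23)
M(f) = -8 - 4*f (M(f) = 8 - 4*(f + 4) = 8 - 4*(4 + f) = 8 + (-16 - 4*f) = -8 - 4*f)
((20 + M(R)) + 8)² = ((20 + (-8 - 4*(-23))) + 8)² = ((20 + (-8 + 92)) + 8)² = ((20 + 84) + 8)² = (104 + 8)² = 112² = 12544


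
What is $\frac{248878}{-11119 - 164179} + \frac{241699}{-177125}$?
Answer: $- \frac{43225933526}{15524829125} \approx -2.7843$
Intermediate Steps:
$\frac{248878}{-11119 - 164179} + \frac{241699}{-177125} = \frac{248878}{-175298} + 241699 \left(- \frac{1}{177125}\right) = 248878 \left(- \frac{1}{175298}\right) - \frac{241699}{177125} = - \frac{124439}{87649} - \frac{241699}{177125} = - \frac{43225933526}{15524829125}$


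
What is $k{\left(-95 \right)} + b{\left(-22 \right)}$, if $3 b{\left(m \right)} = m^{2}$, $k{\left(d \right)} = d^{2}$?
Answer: $\frac{27559}{3} \approx 9186.3$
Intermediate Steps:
$b{\left(m \right)} = \frac{m^{2}}{3}$
$k{\left(-95 \right)} + b{\left(-22 \right)} = \left(-95\right)^{2} + \frac{\left(-22\right)^{2}}{3} = 9025 + \frac{1}{3} \cdot 484 = 9025 + \frac{484}{3} = \frac{27559}{3}$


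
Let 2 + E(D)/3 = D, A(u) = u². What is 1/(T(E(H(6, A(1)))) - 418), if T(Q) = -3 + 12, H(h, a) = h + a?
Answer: -1/409 ≈ -0.0024450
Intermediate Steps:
H(h, a) = a + h
E(D) = -6 + 3*D
T(Q) = 9
1/(T(E(H(6, A(1)))) - 418) = 1/(9 - 418) = 1/(-409) = -1/409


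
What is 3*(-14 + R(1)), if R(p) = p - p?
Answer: -42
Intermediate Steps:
R(p) = 0
3*(-14 + R(1)) = 3*(-14 + 0) = 3*(-14) = -42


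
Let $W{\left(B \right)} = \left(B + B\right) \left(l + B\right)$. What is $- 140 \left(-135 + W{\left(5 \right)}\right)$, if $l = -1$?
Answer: $13300$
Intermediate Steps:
$W{\left(B \right)} = 2 B \left(-1 + B\right)$ ($W{\left(B \right)} = \left(B + B\right) \left(-1 + B\right) = 2 B \left(-1 + B\right)$)
$- 140 \left(-135 + W{\left(5 \right)}\right) = - 140 \left(-135 + 2 \cdot 5 \left(-1 + 5\right)\right) = - 140 \left(-135 + 2 \cdot 5 \cdot 4\right) = - 140 \left(-135 + 40\right) = \left(-140\right) \left(-95\right) = 13300$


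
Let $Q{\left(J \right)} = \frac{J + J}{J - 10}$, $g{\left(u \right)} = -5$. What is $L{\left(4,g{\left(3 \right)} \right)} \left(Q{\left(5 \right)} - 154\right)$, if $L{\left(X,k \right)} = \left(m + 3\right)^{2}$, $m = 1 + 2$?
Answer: $-5616$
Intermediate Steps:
$m = 3$
$L{\left(X,k \right)} = 36$ ($L{\left(X,k \right)} = \left(3 + 3\right)^{2} = 6^{2} = 36$)
$Q{\left(J \right)} = \frac{2 J}{-10 + J}$
$L{\left(4,g{\left(3 \right)} \right)} \left(Q{\left(5 \right)} - 154\right) = 36 \left(2 \cdot 5 \frac{1}{-10 + 5} - 154\right) = 36 \left(2 \cdot 5 \frac{1}{-5} - 154\right) = 36 \left(2 \cdot 5 \left(- \frac{1}{5}\right) - 154\right) = 36 \left(-2 - 154\right) = 36 \left(-156\right) = -5616$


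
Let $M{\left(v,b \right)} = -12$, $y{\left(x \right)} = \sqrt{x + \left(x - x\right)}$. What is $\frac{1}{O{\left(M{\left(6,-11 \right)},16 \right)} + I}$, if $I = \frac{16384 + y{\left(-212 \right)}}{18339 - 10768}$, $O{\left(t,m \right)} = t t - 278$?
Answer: $- \frac{3778421115}{498131748556} - \frac{7571 i \sqrt{53}}{498131748556} \approx -0.0075852 - 1.1065 \cdot 10^{-7} i$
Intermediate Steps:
$y{\left(x \right)} = \sqrt{x}$ ($y{\left(x \right)} = \sqrt{x + 0} = \sqrt{x}$)
$O{\left(t,m \right)} = -278 + t^{2}$ ($O{\left(t,m \right)} = t^{2} - 278 = -278 + t^{2}$)
$I = \frac{16384}{7571} + \frac{2 i \sqrt{53}}{7571}$ ($I = \frac{16384 + \sqrt{-212}}{18339 - 10768} = \frac{16384 + 2 i \sqrt{53}}{7571} = \left(16384 + 2 i \sqrt{53}\right) \frac{1}{7571} = \frac{16384}{7571} + \frac{2 i \sqrt{53}}{7571} \approx 2.164 + 0.0019232 i$)
$\frac{1}{O{\left(M{\left(6,-11 \right)},16 \right)} + I} = \frac{1}{\left(-278 + \left(-12\right)^{2}\right) + \left(\frac{16384}{7571} + \frac{2 i \sqrt{53}}{7571}\right)} = \frac{1}{\left(-278 + 144\right) + \left(\frac{16384}{7571} + \frac{2 i \sqrt{53}}{7571}\right)} = \frac{1}{-134 + \left(\frac{16384}{7571} + \frac{2 i \sqrt{53}}{7571}\right)} = \frac{1}{- \frac{998130}{7571} + \frac{2 i \sqrt{53}}{7571}}$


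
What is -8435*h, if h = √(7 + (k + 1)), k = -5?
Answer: -8435*√3 ≈ -14610.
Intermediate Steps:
h = √3 (h = √(7 + (-5 + 1)) = √(7 - 4) = √3 ≈ 1.7320)
-8435*h = -8435*√3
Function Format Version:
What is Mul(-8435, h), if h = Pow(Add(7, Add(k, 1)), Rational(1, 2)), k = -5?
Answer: Mul(-8435, Pow(3, Rational(1, 2))) ≈ -14610.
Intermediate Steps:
h = Pow(3, Rational(1, 2)) (h = Pow(Add(7, Add(-5, 1)), Rational(1, 2)) = Pow(Add(7, -4), Rational(1, 2)) = Pow(3, Rational(1, 2)) ≈ 1.7320)
Mul(-8435, h) = Mul(-8435, Pow(3, Rational(1, 2)))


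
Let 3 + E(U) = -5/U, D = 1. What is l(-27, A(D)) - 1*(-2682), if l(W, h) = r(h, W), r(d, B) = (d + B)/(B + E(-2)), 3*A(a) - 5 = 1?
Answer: 29512/11 ≈ 2682.9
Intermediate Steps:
A(a) = 2 (A(a) = 5/3 + (⅓)*1 = 5/3 + ⅓ = 2)
E(U) = -3 - 5/U
r(d, B) = (B + d)/(-½ + B) (r(d, B) = (d + B)/(B + (-3 - 5/(-2))) = (B + d)/(B + (-3 - 5*(-½))) = (B + d)/(B + (-3 + 5/2)) = (B + d)/(B - ½) = (B + d)/(-½ + B))
l(W, h) = 2*(W + h)/(-1 + 2*W)
l(-27, A(D)) - 1*(-2682) = 2*(-27 + 2)/(-1 + 2*(-27)) - 1*(-2682) = 2*(-25)/(-1 - 54) + 2682 = 2*(-25)/(-55) + 2682 = 2*(-1/55)*(-25) + 2682 = 10/11 + 2682 = 29512/11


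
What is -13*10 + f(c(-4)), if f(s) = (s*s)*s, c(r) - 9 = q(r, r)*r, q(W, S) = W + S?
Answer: 68791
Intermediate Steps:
q(W, S) = S + W
c(r) = 9 + 2*r² (c(r) = 9 + (r + r)*r = 9 + (2*r)*r = 9 + 2*r²)
f(s) = s³ (f(s) = s²*s = s³)
-13*10 + f(c(-4)) = -13*10 + (9 + 2*(-4)²)³ = -130 + (9 + 2*16)³ = -130 + (9 + 32)³ = -130 + 41³ = -130 + 68921 = 68791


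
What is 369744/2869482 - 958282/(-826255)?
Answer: 509212629774/395153974985 ≈ 1.2886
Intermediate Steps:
369744/2869482 - 958282/(-826255) = 369744*(1/2869482) - 958282*(-1/826255) = 61624/478247 + 958282/826255 = 509212629774/395153974985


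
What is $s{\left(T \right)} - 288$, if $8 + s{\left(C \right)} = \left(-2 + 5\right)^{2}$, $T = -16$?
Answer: $-287$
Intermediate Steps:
$s{\left(C \right)} = 1$ ($s{\left(C \right)} = -8 + \left(-2 + 5\right)^{2} = -8 + 3^{2} = -8 + 9 = 1$)
$s{\left(T \right)} - 288 = 1 - 288 = -287$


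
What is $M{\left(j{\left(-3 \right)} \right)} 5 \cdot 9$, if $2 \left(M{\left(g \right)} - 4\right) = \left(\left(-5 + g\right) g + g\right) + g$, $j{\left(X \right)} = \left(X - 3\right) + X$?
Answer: $2610$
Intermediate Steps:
$j{\left(X \right)} = -3 + 2 X$ ($j{\left(X \right)} = \left(-3 + X\right) + X = -3 + 2 X$)
$M{\left(g \right)} = 4 + g + \frac{g \left(-5 + g\right)}{2}$ ($M{\left(g \right)} = 4 + \frac{\left(\left(-5 + g\right) g + g\right) + g}{2} = 4 + \frac{\left(g \left(-5 + g\right) + g\right) + g}{2} = 4 + \frac{\left(g + g \left(-5 + g\right)\right) + g}{2} = 4 + \frac{2 g + g \left(-5 + g\right)}{2} = 4 + \left(g + \frac{g \left(-5 + g\right)}{2}\right) = 4 + g + \frac{g \left(-5 + g\right)}{2}$)
$M{\left(j{\left(-3 \right)} \right)} 5 \cdot 9 = \left(4 + \frac{\left(-3 + 2 \left(-3\right)\right)^{2}}{2} - \frac{3 \left(-3 + 2 \left(-3\right)\right)}{2}\right) 5 \cdot 9 = \left(4 + \frac{\left(-3 - 6\right)^{2}}{2} - \frac{3 \left(-3 - 6\right)}{2}\right) 5 \cdot 9 = \left(4 + \frac{\left(-9\right)^{2}}{2} - - \frac{27}{2}\right) 5 \cdot 9 = \left(4 + \frac{1}{2} \cdot 81 + \frac{27}{2}\right) 5 \cdot 9 = \left(4 + \frac{81}{2} + \frac{27}{2}\right) 5 \cdot 9 = 58 \cdot 5 \cdot 9 = 290 \cdot 9 = 2610$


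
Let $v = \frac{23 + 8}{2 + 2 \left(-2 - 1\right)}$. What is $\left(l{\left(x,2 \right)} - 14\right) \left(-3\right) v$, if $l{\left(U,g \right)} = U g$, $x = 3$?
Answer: $-186$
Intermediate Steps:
$v = - \frac{31}{4}$ ($v = \frac{31}{2 + 2 \left(-3\right)} = \frac{31}{2 - 6} = \frac{31}{-4} = 31 \left(- \frac{1}{4}\right) = - \frac{31}{4} \approx -7.75$)
$\left(l{\left(x,2 \right)} - 14\right) \left(-3\right) v = \left(3 \cdot 2 - 14\right) \left(-3\right) \left(- \frac{31}{4}\right) = \left(6 - 14\right) \left(-3\right) \left(- \frac{31}{4}\right) = \left(-8\right) \left(-3\right) \left(- \frac{31}{4}\right) = 24 \left(- \frac{31}{4}\right) = -186$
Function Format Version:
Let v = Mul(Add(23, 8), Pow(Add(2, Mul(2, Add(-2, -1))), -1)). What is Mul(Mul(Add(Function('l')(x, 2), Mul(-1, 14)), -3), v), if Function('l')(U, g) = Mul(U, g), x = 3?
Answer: -186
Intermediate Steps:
v = Rational(-31, 4) (v = Mul(31, Pow(Add(2, Mul(2, -3)), -1)) = Mul(31, Pow(Add(2, -6), -1)) = Mul(31, Pow(-4, -1)) = Mul(31, Rational(-1, 4)) = Rational(-31, 4) ≈ -7.7500)
Mul(Mul(Add(Function('l')(x, 2), Mul(-1, 14)), -3), v) = Mul(Mul(Add(Mul(3, 2), Mul(-1, 14)), -3), Rational(-31, 4)) = Mul(Mul(Add(6, -14), -3), Rational(-31, 4)) = Mul(Mul(-8, -3), Rational(-31, 4)) = Mul(24, Rational(-31, 4)) = -186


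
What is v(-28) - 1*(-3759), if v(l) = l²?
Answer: 4543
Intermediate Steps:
v(-28) - 1*(-3759) = (-28)² - 1*(-3759) = 784 + 3759 = 4543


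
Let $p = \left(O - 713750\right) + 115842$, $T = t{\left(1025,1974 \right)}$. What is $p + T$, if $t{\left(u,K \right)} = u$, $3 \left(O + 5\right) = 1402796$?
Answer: $- \frac{387868}{3} \approx -1.2929 \cdot 10^{5}$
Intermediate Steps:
$O = \frac{1402781}{3}$ ($O = -5 + \frac{1}{3} \cdot 1402796 = -5 + \frac{1402796}{3} = \frac{1402781}{3} \approx 4.6759 \cdot 10^{5}$)
$T = 1025$
$p = - \frac{390943}{3}$ ($p = \left(\frac{1402781}{3} - 713750\right) + 115842 = - \frac{738469}{3} + 115842 = - \frac{390943}{3} \approx -1.3031 \cdot 10^{5}$)
$p + T = - \frac{390943}{3} + 1025 = - \frac{387868}{3}$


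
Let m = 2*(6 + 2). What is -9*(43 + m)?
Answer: -531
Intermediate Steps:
m = 16 (m = 2*8 = 16)
-9*(43 + m) = -9*(43 + 16) = -9*59 = -531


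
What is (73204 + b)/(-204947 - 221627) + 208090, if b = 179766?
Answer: 44382765345/213287 ≈ 2.0809e+5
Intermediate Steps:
(73204 + b)/(-204947 - 221627) + 208090 = (73204 + 179766)/(-204947 - 221627) + 208090 = 252970/(-426574) + 208090 = 252970*(-1/426574) + 208090 = -126485/213287 + 208090 = 44382765345/213287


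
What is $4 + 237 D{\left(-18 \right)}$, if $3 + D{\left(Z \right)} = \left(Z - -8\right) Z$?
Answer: $41953$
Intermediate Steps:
$D{\left(Z \right)} = -3 + Z \left(8 + Z\right)$ ($D{\left(Z \right)} = -3 + \left(Z - -8\right) Z = -3 + \left(Z + 8\right) Z = -3 + \left(8 + Z\right) Z = -3 + Z \left(8 + Z\right)$)
$4 + 237 D{\left(-18 \right)} = 4 + 237 \left(-3 + \left(-18\right)^{2} + 8 \left(-18\right)\right) = 4 + 237 \left(-3 + 324 - 144\right) = 4 + 237 \cdot 177 = 4 + 41949 = 41953$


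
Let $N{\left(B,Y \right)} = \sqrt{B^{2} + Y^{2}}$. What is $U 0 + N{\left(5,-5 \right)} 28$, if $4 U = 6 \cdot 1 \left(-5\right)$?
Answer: $140 \sqrt{2} \approx 197.99$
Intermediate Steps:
$U = - \frac{15}{2}$ ($U = \frac{6 \cdot 1 \left(-5\right)}{4} = \frac{6 \left(-5\right)}{4} = \frac{1}{4} \left(-30\right) = - \frac{15}{2} \approx -7.5$)
$U 0 + N{\left(5,-5 \right)} 28 = \left(- \frac{15}{2}\right) 0 + \sqrt{5^{2} + \left(-5\right)^{2}} \cdot 28 = 0 + \sqrt{25 + 25} \cdot 28 = 0 + \sqrt{50} \cdot 28 = 0 + 5 \sqrt{2} \cdot 28 = 0 + 140 \sqrt{2} = 140 \sqrt{2}$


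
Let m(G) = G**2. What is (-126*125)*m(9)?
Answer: -1275750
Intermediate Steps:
(-126*125)*m(9) = -126*125*9**2 = -15750*81 = -1275750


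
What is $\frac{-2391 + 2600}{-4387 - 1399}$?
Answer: $- \frac{19}{526} \approx -0.036122$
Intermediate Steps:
$\frac{-2391 + 2600}{-4387 - 1399} = \frac{209}{-5786} = 209 \left(- \frac{1}{5786}\right) = - \frac{19}{526}$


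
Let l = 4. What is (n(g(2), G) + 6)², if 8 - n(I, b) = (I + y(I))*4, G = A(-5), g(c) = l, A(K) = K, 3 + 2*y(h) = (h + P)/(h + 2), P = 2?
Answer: 4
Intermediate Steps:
y(h) = -1 (y(h) = -3/2 + ((h + 2)/(h + 2))/2 = -3/2 + ((2 + h)/(2 + h))/2 = -3/2 + (½)*1 = -3/2 + ½ = -1)
g(c) = 4
G = -5
n(I, b) = 12 - 4*I (n(I, b) = 8 - (I - 1)*4 = 8 - (-1 + I)*4 = 8 - (-4 + 4*I) = 8 + (4 - 4*I) = 12 - 4*I)
(n(g(2), G) + 6)² = ((12 - 4*4) + 6)² = ((12 - 16) + 6)² = (-4 + 6)² = 2² = 4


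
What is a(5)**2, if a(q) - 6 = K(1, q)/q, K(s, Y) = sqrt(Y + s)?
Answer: (30 + sqrt(6))**2/25 ≈ 42.119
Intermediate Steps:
a(q) = 6 + sqrt(1 + q)/q (a(q) = 6 + sqrt(q + 1)/q = 6 + sqrt(1 + q)/q)
a(5)**2 = (6 + sqrt(1 + 5)/5)**2 = (6 + sqrt(6)/5)**2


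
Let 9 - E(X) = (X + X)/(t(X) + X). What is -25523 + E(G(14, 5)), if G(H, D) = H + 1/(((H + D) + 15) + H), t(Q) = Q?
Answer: -25515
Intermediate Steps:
G(H, D) = H + 1/(15 + D + 2*H) (G(H, D) = H + 1/(((D + H) + 15) + H) = H + 1/((15 + D + H) + H) = H + 1/(15 + D + 2*H))
E(X) = 8 (E(X) = 9 - (X + X)/(X + X) = 9 - 2*X/(2*X) = 9 - 2*X*1/(2*X) = 9 - 1*1 = 9 - 1 = 8)
-25523 + E(G(14, 5)) = -25523 + 8 = -25515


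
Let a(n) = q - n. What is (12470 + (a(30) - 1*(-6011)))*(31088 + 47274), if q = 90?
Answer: 1452909842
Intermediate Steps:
a(n) = 90 - n
(12470 + (a(30) - 1*(-6011)))*(31088 + 47274) = (12470 + ((90 - 1*30) - 1*(-6011)))*(31088 + 47274) = (12470 + ((90 - 30) + 6011))*78362 = (12470 + (60 + 6011))*78362 = (12470 + 6071)*78362 = 18541*78362 = 1452909842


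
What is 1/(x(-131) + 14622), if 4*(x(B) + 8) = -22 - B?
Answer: 4/58565 ≈ 6.8300e-5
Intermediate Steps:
x(B) = -27/2 - B/4 (x(B) = -8 + (-22 - B)/4 = -8 + (-11/2 - B/4) = -27/2 - B/4)
1/(x(-131) + 14622) = 1/((-27/2 - 1/4*(-131)) + 14622) = 1/((-27/2 + 131/4) + 14622) = 1/(77/4 + 14622) = 1/(58565/4) = 4/58565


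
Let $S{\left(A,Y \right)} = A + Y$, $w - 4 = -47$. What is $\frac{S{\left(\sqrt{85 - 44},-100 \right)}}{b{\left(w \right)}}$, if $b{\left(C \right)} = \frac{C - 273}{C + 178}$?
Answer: $\frac{3375}{79} - \frac{135 \sqrt{41}}{316} \approx 39.986$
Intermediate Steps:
$w = -43$ ($w = 4 - 47 = -43$)
$b{\left(C \right)} = \frac{-273 + C}{178 + C}$
$\frac{S{\left(\sqrt{85 - 44},-100 \right)}}{b{\left(w \right)}} = \frac{\sqrt{85 - 44} - 100}{\frac{1}{178 - 43} \left(-273 - 43\right)} = \frac{\sqrt{41} - 100}{\frac{1}{135} \left(-316\right)} = \frac{-100 + \sqrt{41}}{\frac{1}{135} \left(-316\right)} = \frac{-100 + \sqrt{41}}{- \frac{316}{135}} = \left(-100 + \sqrt{41}\right) \left(- \frac{135}{316}\right) = \frac{3375}{79} - \frac{135 \sqrt{41}}{316}$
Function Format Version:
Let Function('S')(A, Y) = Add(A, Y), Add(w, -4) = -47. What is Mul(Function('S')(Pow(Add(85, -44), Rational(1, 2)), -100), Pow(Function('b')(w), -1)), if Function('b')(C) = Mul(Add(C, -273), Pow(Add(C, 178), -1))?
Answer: Add(Rational(3375, 79), Mul(Rational(-135, 316), Pow(41, Rational(1, 2)))) ≈ 39.986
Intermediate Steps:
w = -43 (w = Add(4, -47) = -43)
Function('b')(C) = Mul(Pow(Add(178, C), -1), Add(-273, C)) (Function('b')(C) = Mul(Add(-273, C), Pow(Add(178, C), -1)) = Mul(Pow(Add(178, C), -1), Add(-273, C)))
Mul(Function('S')(Pow(Add(85, -44), Rational(1, 2)), -100), Pow(Function('b')(w), -1)) = Mul(Add(Pow(Add(85, -44), Rational(1, 2)), -100), Pow(Mul(Pow(Add(178, -43), -1), Add(-273, -43)), -1)) = Mul(Add(Pow(41, Rational(1, 2)), -100), Pow(Mul(Pow(135, -1), -316), -1)) = Mul(Add(-100, Pow(41, Rational(1, 2))), Pow(Mul(Rational(1, 135), -316), -1)) = Mul(Add(-100, Pow(41, Rational(1, 2))), Pow(Rational(-316, 135), -1)) = Mul(Add(-100, Pow(41, Rational(1, 2))), Rational(-135, 316)) = Add(Rational(3375, 79), Mul(Rational(-135, 316), Pow(41, Rational(1, 2))))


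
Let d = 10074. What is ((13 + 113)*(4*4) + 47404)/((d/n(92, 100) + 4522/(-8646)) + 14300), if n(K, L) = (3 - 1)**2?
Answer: 427285320/145408229 ≈ 2.9385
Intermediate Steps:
n(K, L) = 4 (n(K, L) = 2**2 = 4)
((13 + 113)*(4*4) + 47404)/((d/n(92, 100) + 4522/(-8646)) + 14300) = ((13 + 113)*(4*4) + 47404)/((10074/4 + 4522/(-8646)) + 14300) = (126*16 + 47404)/((10074*(1/4) + 4522*(-1/8646)) + 14300) = (2016 + 47404)/((5037/2 - 2261/4323) + 14300) = 49420/(21770429/8646 + 14300) = 49420/(145408229/8646) = 49420*(8646/145408229) = 427285320/145408229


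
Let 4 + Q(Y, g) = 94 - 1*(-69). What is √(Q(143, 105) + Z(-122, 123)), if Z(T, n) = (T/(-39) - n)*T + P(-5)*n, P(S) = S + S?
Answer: 17*√71331/39 ≈ 116.42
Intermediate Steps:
P(S) = 2*S
Q(Y, g) = 159 (Q(Y, g) = -4 + (94 - 1*(-69)) = -4 + (94 + 69) = -4 + 163 = 159)
Z(T, n) = -10*n + T*(-n - T/39) (Z(T, n) = (T/(-39) - n)*T + (2*(-5))*n = (T*(-1/39) - n)*T - 10*n = (-T/39 - n)*T - 10*n = (-n - T/39)*T - 10*n = T*(-n - T/39) - 10*n = -10*n + T*(-n - T/39))
√(Q(143, 105) + Z(-122, 123)) = √(159 + (-10*123 - 1/39*(-122)² - 1*(-122)*123)) = √(159 + (-1230 - 1/39*14884 + 15006)) = √(159 + (-1230 - 14884/39 + 15006)) = √(159 + 522380/39) = √(528581/39) = 17*√71331/39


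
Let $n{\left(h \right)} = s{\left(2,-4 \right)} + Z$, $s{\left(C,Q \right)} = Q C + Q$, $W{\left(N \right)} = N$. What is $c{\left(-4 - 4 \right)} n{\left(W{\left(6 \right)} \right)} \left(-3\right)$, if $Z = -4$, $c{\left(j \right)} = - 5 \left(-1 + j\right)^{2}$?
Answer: $-19440$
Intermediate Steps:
$s{\left(C,Q \right)} = Q + C Q$ ($s{\left(C,Q \right)} = C Q + Q = Q + C Q$)
$n{\left(h \right)} = -16$ ($n{\left(h \right)} = - 4 \left(1 + 2\right) - 4 = \left(-4\right) 3 - 4 = -12 - 4 = -16$)
$c{\left(-4 - 4 \right)} n{\left(W{\left(6 \right)} \right)} \left(-3\right) = - 5 \left(-1 - 8\right)^{2} \left(-16\right) \left(-3\right) = - 5 \left(-9\right)^{2} \left(-16\right) \left(-3\right) = \left(-5\right) 81 \left(-16\right) \left(-3\right) = \left(-405\right) \left(-16\right) \left(-3\right) = 6480 \left(-3\right) = -19440$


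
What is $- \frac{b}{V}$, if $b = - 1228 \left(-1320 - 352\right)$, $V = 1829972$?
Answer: $- \frac{513304}{457493} \approx -1.122$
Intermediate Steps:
$b = 2053216$ ($b = \left(-1228\right) \left(-1672\right) = 2053216$)
$- \frac{b}{V} = - \frac{2053216}{1829972} = \left(-1\right) \frac{513304}{457493} = - \frac{513304}{457493}$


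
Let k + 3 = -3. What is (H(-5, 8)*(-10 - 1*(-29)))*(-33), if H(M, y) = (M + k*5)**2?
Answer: -768075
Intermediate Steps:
k = -6 (k = -3 - 3 = -6)
H(M, y) = (-30 + M)**2 (H(M, y) = (M - 6*5)**2 = (M - 30)**2 = (-30 + M)**2)
(H(-5, 8)*(-10 - 1*(-29)))*(-33) = ((-30 - 5)**2*(-10 - 1*(-29)))*(-33) = ((-35)**2*(-10 + 29))*(-33) = (1225*19)*(-33) = 23275*(-33) = -768075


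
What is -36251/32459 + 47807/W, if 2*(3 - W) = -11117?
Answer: 385759279/51577351 ≈ 7.4792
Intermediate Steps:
W = 11123/2 (W = 3 - 1/2*(-11117) = 3 + 11117/2 = 11123/2 ≈ 5561.5)
-36251/32459 + 47807/W = -36251/32459 + 47807/(11123/2) = -36251*1/32459 + 47807*(2/11123) = -36251/32459 + 95614/11123 = 385759279/51577351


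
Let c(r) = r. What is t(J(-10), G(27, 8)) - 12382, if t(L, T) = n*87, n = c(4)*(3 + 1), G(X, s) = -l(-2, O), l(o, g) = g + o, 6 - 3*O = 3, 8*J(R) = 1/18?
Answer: -10990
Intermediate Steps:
J(R) = 1/144 (J(R) = (1/8)/18 = (1/8)*(1/18) = 1/144)
O = 1 (O = 2 - 1/3*3 = 2 - 1 = 1)
G(X, s) = 1 (G(X, s) = -(1 - 2) = -1*(-1) = 1)
n = 16 (n = 4*(3 + 1) = 4*4 = 16)
t(L, T) = 1392 (t(L, T) = 16*87 = 1392)
t(J(-10), G(27, 8)) - 12382 = 1392 - 12382 = -10990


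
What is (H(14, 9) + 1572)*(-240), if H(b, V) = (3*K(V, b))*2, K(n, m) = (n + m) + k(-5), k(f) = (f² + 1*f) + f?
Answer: -432000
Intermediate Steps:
k(f) = f² + 2*f (k(f) = (f² + f) + f = (f + f²) + f = f² + 2*f)
K(n, m) = 15 + m + n (K(n, m) = (n + m) - 5*(2 - 5) = (m + n) - 5*(-3) = (m + n) + 15 = 15 + m + n)
H(b, V) = 90 + 6*V + 6*b (H(b, V) = (3*(15 + b + V))*2 = (3*(15 + V + b))*2 = (45 + 3*V + 3*b)*2 = 90 + 6*V + 6*b)
(H(14, 9) + 1572)*(-240) = ((90 + 6*9 + 6*14) + 1572)*(-240) = ((90 + 54 + 84) + 1572)*(-240) = (228 + 1572)*(-240) = 1800*(-240) = -432000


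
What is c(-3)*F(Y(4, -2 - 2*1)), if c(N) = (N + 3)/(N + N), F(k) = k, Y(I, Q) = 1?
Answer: 0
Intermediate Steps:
c(N) = (3 + N)/(2*N) (c(N) = (3 + N)/((2*N)) = (3 + N)*(1/(2*N)) = (3 + N)/(2*N))
c(-3)*F(Y(4, -2 - 2*1)) = ((½)*(3 - 3)/(-3))*1 = ((½)*(-⅓)*0)*1 = 0*1 = 0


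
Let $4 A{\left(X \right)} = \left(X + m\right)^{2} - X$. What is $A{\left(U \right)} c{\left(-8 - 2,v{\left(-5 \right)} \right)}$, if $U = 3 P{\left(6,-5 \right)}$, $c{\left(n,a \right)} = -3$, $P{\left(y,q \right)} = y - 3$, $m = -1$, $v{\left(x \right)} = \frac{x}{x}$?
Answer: $- \frac{165}{4} \approx -41.25$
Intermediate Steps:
$v{\left(x \right)} = 1$
$P{\left(y,q \right)} = -3 + y$
$U = 9$ ($U = 3 \left(-3 + 6\right) = 3 \cdot 3 = 9$)
$A{\left(X \right)} = - \frac{X}{4} + \frac{\left(-1 + X\right)^{2}}{4}$ ($A{\left(X \right)} = \frac{\left(X - 1\right)^{2} - X}{4} = \frac{\left(-1 + X\right)^{2} - X}{4} = - \frac{X}{4} + \frac{\left(-1 + X\right)^{2}}{4}$)
$A{\left(U \right)} c{\left(-8 - 2,v{\left(-5 \right)} \right)} = \left(\left(- \frac{1}{4}\right) 9 + \frac{\left(-1 + 9\right)^{2}}{4}\right) \left(-3\right) = \left(- \frac{9}{4} + \frac{8^{2}}{4}\right) \left(-3\right) = \left(- \frac{9}{4} + \frac{1}{4} \cdot 64\right) \left(-3\right) = \left(- \frac{9}{4} + 16\right) \left(-3\right) = \frac{55}{4} \left(-3\right) = - \frac{165}{4}$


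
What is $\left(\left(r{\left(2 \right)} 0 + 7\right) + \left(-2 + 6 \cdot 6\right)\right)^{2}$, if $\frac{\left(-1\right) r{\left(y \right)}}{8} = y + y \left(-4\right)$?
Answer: $1681$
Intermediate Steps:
$r{\left(y \right)} = 24 y$ ($r{\left(y \right)} = - 8 \left(y + y \left(-4\right)\right) = - 8 \left(y - 4 y\right) = - 8 \left(- 3 y\right) = 24 y$)
$\left(\left(r{\left(2 \right)} 0 + 7\right) + \left(-2 + 6 \cdot 6\right)\right)^{2} = \left(\left(24 \cdot 2 \cdot 0 + 7\right) + \left(-2 + 6 \cdot 6\right)\right)^{2} = \left(\left(48 \cdot 0 + 7\right) + \left(-2 + 36\right)\right)^{2} = \left(\left(0 + 7\right) + 34\right)^{2} = \left(7 + 34\right)^{2} = 41^{2} = 1681$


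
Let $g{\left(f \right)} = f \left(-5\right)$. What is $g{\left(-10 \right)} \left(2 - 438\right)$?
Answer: $-21800$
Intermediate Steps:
$g{\left(f \right)} = - 5 f$
$g{\left(-10 \right)} \left(2 - 438\right) = \left(-5\right) \left(-10\right) \left(2 - 438\right) = 50 \left(-436\right) = -21800$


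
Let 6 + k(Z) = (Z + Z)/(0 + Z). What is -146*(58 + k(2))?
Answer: -7884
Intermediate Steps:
k(Z) = -4 (k(Z) = -6 + (Z + Z)/(0 + Z) = -6 + (2*Z)/Z = -6 + 2 = -4)
-146*(58 + k(2)) = -146*(58 - 4) = -146*54 = -7884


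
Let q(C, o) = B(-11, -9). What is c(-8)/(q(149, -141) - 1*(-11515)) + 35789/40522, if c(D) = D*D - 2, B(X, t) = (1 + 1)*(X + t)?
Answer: 413191139/464989950 ≈ 0.88860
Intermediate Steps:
B(X, t) = 2*X + 2*t (B(X, t) = 2*(X + t) = 2*X + 2*t)
q(C, o) = -40 (q(C, o) = 2*(-11) + 2*(-9) = -22 - 18 = -40)
c(D) = -2 + D**2 (c(D) = D**2 - 2 = -2 + D**2)
c(-8)/(q(149, -141) - 1*(-11515)) + 35789/40522 = (-2 + (-8)**2)/(-40 - 1*(-11515)) + 35789/40522 = (-2 + 64)/(-40 + 11515) + 35789*(1/40522) = 62/11475 + 35789/40522 = 413191139/464989950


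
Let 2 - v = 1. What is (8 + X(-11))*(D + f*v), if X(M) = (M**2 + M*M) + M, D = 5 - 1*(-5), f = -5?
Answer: 1195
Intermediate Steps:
v = 1 (v = 2 - 1*1 = 2 - 1 = 1)
D = 10 (D = 5 + 5 = 10)
X(M) = M + 2*M**2 (X(M) = (M**2 + M**2) + M = 2*M**2 + M = M + 2*M**2)
(8 + X(-11))*(D + f*v) = (8 - 11*(1 + 2*(-11)))*(10 - 5*1) = (8 - 11*(1 - 22))*(10 - 5) = (8 - 11*(-21))*5 = (8 + 231)*5 = 239*5 = 1195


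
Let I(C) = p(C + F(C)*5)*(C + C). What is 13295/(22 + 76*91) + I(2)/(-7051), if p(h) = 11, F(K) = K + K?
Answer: 8494343/4447258 ≈ 1.9100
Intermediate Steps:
F(K) = 2*K
I(C) = 22*C (I(C) = 11*(C + C) = 11*(2*C) = 22*C)
13295/(22 + 76*91) + I(2)/(-7051) = 13295/(22 + 76*91) + (22*2)/(-7051) = 13295/(22 + 6916) + 44*(-1/7051) = 13295/6938 - 4/641 = 8494343/4447258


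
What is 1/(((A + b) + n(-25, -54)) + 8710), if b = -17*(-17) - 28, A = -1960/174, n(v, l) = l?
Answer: 87/774799 ≈ 0.00011229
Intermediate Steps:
A = -980/87 (A = -1960*1/174 = -980/87 ≈ -11.264)
b = 261 (b = 289 - 28 = 261)
1/(((A + b) + n(-25, -54)) + 8710) = 1/(((-980/87 + 261) - 54) + 8710) = 1/((21727/87 - 54) + 8710) = 1/(17029/87 + 8710) = 1/(774799/87) = 87/774799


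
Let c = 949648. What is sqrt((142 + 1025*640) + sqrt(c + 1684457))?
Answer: sqrt(656142 + sqrt(2634105)) ≈ 811.03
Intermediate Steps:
sqrt((142 + 1025*640) + sqrt(c + 1684457)) = sqrt((142 + 1025*640) + sqrt(949648 + 1684457)) = sqrt((142 + 656000) + sqrt(2634105)) = sqrt(656142 + sqrt(2634105))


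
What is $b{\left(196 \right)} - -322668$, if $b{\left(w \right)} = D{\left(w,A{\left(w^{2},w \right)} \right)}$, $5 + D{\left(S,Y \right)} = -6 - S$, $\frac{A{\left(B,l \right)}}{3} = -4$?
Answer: $322461$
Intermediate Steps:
$A{\left(B,l \right)} = -12$ ($A{\left(B,l \right)} = 3 \left(-4\right) = -12$)
$D{\left(S,Y \right)} = -11 - S$ ($D{\left(S,Y \right)} = -5 - \left(6 + S\right) = -11 - S$)
$b{\left(w \right)} = -11 - w$
$b{\left(196 \right)} - -322668 = \left(-11 - 196\right) - -322668 = \left(-11 - 196\right) + 322668 = -207 + 322668 = 322461$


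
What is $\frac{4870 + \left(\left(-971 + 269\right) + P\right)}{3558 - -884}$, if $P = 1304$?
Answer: $\frac{2736}{2221} \approx 1.2319$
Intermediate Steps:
$\frac{4870 + \left(\left(-971 + 269\right) + P\right)}{3558 - -884} = \frac{4870 + \left(\left(-971 + 269\right) + 1304\right)}{3558 - -884} = \frac{4870 + \left(-702 + 1304\right)}{3558 + 884} = \frac{4870 + 602}{4442} = 5472 \cdot \frac{1}{4442} = \frac{2736}{2221}$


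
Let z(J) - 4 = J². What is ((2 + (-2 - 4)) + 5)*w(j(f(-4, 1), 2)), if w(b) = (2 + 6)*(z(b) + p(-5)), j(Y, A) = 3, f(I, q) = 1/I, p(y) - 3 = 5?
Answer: 168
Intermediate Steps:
p(y) = 8 (p(y) = 3 + 5 = 8)
f(I, q) = 1/I
z(J) = 4 + J²
w(b) = 96 + 8*b² (w(b) = (2 + 6)*((4 + b²) + 8) = 8*(12 + b²) = 96 + 8*b²)
((2 + (-2 - 4)) + 5)*w(j(f(-4, 1), 2)) = ((2 + (-2 - 4)) + 5)*(96 + 8*3²) = ((2 - 6) + 5)*(96 + 8*9) = (-4 + 5)*(96 + 72) = 1*168 = 168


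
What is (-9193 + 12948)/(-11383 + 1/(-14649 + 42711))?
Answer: -21074562/63885949 ≈ -0.32988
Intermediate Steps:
(-9193 + 12948)/(-11383 + 1/(-14649 + 42711)) = 3755/(-11383 + 1/28062) = 3755/(-319429745/28062) = 3755*(-28062/319429745) = -21074562/63885949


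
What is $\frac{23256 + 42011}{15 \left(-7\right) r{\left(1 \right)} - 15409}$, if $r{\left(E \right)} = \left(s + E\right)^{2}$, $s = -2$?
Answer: $- \frac{65267}{15514} \approx -4.207$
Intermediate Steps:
$r{\left(E \right)} = \left(-2 + E\right)^{2}$
$\frac{23256 + 42011}{15 \left(-7\right) r{\left(1 \right)} - 15409} = \frac{23256 + 42011}{15 \left(-7\right) \left(-2 + 1\right)^{2} - 15409} = \frac{65267}{- 105 \left(-1\right)^{2} - 15409} = \frac{65267}{\left(-105\right) 1 - 15409} = \frac{65267}{-105 - 15409} = \frac{65267}{-15514} = 65267 \left(- \frac{1}{15514}\right) = - \frac{65267}{15514}$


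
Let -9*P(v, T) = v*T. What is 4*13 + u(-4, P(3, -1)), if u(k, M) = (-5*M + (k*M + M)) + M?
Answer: 149/3 ≈ 49.667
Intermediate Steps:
P(v, T) = -T*v/9 (P(v, T) = -v*T/9 = -T*v/9)
u(k, M) = -3*M + M*k (u(k, M) = (-5*M + (M*k + M)) + M = (-5*M + (M + M*k)) + M = (-4*M + M*k) + M = -3*M + M*k)
4*13 + u(-4, P(3, -1)) = 4*13 + (-⅑*(-1)*3)*(-3 - 4) = 52 + (⅓)*(-7) = 52 - 7/3 = 149/3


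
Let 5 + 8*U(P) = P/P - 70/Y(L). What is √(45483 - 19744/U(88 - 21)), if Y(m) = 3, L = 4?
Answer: √86170971/41 ≈ 226.41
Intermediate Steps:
U(P) = -41/12 (U(P) = -5/8 + (P/P - 70/3)/8 = -5/8 + (1 - 70*⅓)/8 = -5/8 + (1 - 70/3)/8 = -5/8 + (⅛)*(-67/3) = -5/8 - 67/24 = -41/12)
√(45483 - 19744/U(88 - 21)) = √(45483 - 19744/(-41/12)) = √(45483 - 19744*(-12/41)) = √(45483 + 236928/41) = √(2101731/41) = √86170971/41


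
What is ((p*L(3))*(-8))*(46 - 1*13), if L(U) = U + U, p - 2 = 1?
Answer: -4752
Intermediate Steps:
p = 3 (p = 2 + 1 = 3)
L(U) = 2*U
((p*L(3))*(-8))*(46 - 1*13) = ((3*(2*3))*(-8))*(46 - 1*13) = ((3*6)*(-8))*(46 - 13) = (18*(-8))*33 = -144*33 = -4752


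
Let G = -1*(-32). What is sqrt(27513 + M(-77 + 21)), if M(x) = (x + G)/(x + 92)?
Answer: sqrt(247611)/3 ≈ 165.87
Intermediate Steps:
G = 32
M(x) = (32 + x)/(92 + x) (M(x) = (x + 32)/(x + 92) = (32 + x)/(92 + x))
sqrt(27513 + M(-77 + 21)) = sqrt(27513 + (32 + (-77 + 21))/(92 + (-77 + 21))) = sqrt(27513 + (32 - 56)/(92 - 56)) = sqrt(27513 - 24/36) = sqrt(27513 + (1/36)*(-24)) = sqrt(27513 - 2/3) = sqrt(82537/3) = sqrt(247611)/3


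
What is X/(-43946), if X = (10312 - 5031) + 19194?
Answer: -24475/43946 ≈ -0.55693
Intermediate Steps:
X = 24475 (X = 5281 + 19194 = 24475)
X/(-43946) = 24475/(-43946) = 24475*(-1/43946) = -24475/43946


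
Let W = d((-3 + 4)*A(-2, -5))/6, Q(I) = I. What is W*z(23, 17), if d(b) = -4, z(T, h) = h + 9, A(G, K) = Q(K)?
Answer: -52/3 ≈ -17.333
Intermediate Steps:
A(G, K) = K
z(T, h) = 9 + h
W = -⅔ (W = -4/6 = -4*⅙ = -⅔ ≈ -0.66667)
W*z(23, 17) = -2*(9 + 17)/3 = -⅔*26 = -52/3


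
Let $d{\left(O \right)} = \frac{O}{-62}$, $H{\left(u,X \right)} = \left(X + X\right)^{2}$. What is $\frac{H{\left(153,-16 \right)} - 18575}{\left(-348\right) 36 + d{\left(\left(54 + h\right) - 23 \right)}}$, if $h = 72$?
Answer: $\frac{1088162}{776839} \approx 1.4008$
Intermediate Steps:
$H{\left(u,X \right)} = 4 X^{2}$ ($H{\left(u,X \right)} = \left(2 X\right)^{2} = 4 X^{2}$)
$d{\left(O \right)} = - \frac{O}{62}$ ($d{\left(O \right)} = O \left(- \frac{1}{62}\right) = - \frac{O}{62}$)
$\frac{H{\left(153,-16 \right)} - 18575}{\left(-348\right) 36 + d{\left(\left(54 + h\right) - 23 \right)}} = \frac{4 \left(-16\right)^{2} - 18575}{\left(-348\right) 36 - \frac{\left(54 + 72\right) - 23}{62}} = \frac{4 \cdot 256 - 18575}{-12528 - \frac{126 - 23}{62}} = \frac{1024 - 18575}{-12528 - \frac{103}{62}} = - \frac{17551}{-12528 - \frac{103}{62}} = - \frac{17551}{- \frac{776839}{62}} = \left(-17551\right) \left(- \frac{62}{776839}\right) = \frac{1088162}{776839}$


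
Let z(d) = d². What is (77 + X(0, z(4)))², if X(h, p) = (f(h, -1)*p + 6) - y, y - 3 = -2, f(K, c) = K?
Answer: 6724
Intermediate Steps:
y = 1 (y = 3 - 2 = 1)
X(h, p) = 5 + h*p (X(h, p) = (h*p + 6) - 1*1 = (6 + h*p) - 1 = 5 + h*p)
(77 + X(0, z(4)))² = (77 + (5 + 0*4²))² = (77 + (5 + 0*16))² = (77 + (5 + 0))² = (77 + 5)² = 82² = 6724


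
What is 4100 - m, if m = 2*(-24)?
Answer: 4148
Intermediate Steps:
m = -48
4100 - m = 4100 - 1*(-48) = 4100 + 48 = 4148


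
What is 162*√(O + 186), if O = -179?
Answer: 162*√7 ≈ 428.61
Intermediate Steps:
162*√(O + 186) = 162*√(-179 + 186) = 162*√7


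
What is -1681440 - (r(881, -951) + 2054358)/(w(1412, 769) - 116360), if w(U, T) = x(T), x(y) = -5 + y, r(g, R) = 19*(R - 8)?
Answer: -194365702103/115596 ≈ -1.6814e+6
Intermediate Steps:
r(g, R) = -152 + 19*R (r(g, R) = 19*(-8 + R) = -152 + 19*R)
w(U, T) = -5 + T
-1681440 - (r(881, -951) + 2054358)/(w(1412, 769) - 116360) = -1681440 - ((-152 + 19*(-951)) + 2054358)/((-5 + 769) - 116360) = -1681440 - ((-152 - 18069) + 2054358)/(764 - 116360) = -1681440 - (-18221 + 2054358)/(-115596) = -1681440 - 2036137*(-1)/115596 = -1681440 - 1*(-2036137/115596) = -1681440 + 2036137/115596 = -194365702103/115596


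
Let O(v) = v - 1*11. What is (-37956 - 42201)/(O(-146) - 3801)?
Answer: 80157/3958 ≈ 20.252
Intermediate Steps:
O(v) = -11 + v (O(v) = v - 11 = -11 + v)
(-37956 - 42201)/(O(-146) - 3801) = (-37956 - 42201)/((-11 - 146) - 3801) = -80157/(-157 - 3801) = -80157/(-3958) = -80157*(-1/3958) = 80157/3958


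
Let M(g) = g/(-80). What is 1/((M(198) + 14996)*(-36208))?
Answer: -5/2714427766 ≈ -1.8420e-9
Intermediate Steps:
M(g) = -g/80 (M(g) = g*(-1/80) = -g/80)
1/((M(198) + 14996)*(-36208)) = 1/((-1/80*198 + 14996)*(-36208)) = -1/36208/(-99/40 + 14996) = -1/36208/(599741/40) = (40/599741)*(-1/36208) = -5/2714427766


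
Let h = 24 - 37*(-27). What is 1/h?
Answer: 1/1023 ≈ 0.00097752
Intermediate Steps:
h = 1023 (h = 24 + 999 = 1023)
1/h = 1/1023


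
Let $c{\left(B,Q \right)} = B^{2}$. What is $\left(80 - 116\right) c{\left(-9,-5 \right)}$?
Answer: $-2916$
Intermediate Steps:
$\left(80 - 116\right) c{\left(-9,-5 \right)} = \left(80 - 116\right) \left(-9\right)^{2} = \left(-36\right) 81 = -2916$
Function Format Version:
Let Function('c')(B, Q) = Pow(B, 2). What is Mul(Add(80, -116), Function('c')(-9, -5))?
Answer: -2916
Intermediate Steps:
Mul(Add(80, -116), Function('c')(-9, -5)) = Mul(Add(80, -116), Pow(-9, 2)) = Mul(-36, 81) = -2916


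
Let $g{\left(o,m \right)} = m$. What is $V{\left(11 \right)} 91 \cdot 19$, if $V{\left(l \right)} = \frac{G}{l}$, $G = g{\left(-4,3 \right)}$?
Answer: $\frac{5187}{11} \approx 471.55$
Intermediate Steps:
$G = 3$
$V{\left(l \right)} = \frac{3}{l}$
$V{\left(11 \right)} 91 \cdot 19 = \frac{3}{11} \cdot 91 \cdot 19 = \frac{273}{11} \cdot 19 = \frac{5187}{11}$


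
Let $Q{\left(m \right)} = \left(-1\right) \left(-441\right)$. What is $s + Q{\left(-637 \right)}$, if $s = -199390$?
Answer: $-198949$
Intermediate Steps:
$Q{\left(m \right)} = 441$
$s + Q{\left(-637 \right)} = -199390 + 441 = -198949$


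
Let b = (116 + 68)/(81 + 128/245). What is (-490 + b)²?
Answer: 94900524056100/398920729 ≈ 2.3789e+5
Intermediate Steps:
b = 45080/19973 (b = 184/(81 + 128*(1/245)) = 184/(81 + 128/245) = 184/(19973/245) = 184*(245/19973) = 45080/19973 ≈ 2.2570)
(-490 + b)² = (-490 + 45080/19973)² = (-9741690/19973)² = 94900524056100/398920729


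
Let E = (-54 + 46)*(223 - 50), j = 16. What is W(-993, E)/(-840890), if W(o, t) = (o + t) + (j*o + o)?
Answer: 9629/420445 ≈ 0.022902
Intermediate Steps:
E = -1384 (E = -8*173 = -1384)
W(o, t) = t + 18*o (W(o, t) = (o + t) + (16*o + o) = (o + t) + 17*o = t + 18*o)
W(-993, E)/(-840890) = (-1384 + 18*(-993))/(-840890) = (-1384 - 17874)*(-1/840890) = -19258*(-1/840890) = 9629/420445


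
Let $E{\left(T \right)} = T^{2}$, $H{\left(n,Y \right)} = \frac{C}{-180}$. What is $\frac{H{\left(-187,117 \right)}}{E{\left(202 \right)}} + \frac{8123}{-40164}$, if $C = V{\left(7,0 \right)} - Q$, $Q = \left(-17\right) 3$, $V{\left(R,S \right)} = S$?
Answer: $- \frac{1657311359}{8194259280} \approx -0.20225$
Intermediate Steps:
$Q = -51$
$C = 51$ ($C = 0 - -51 = 0 + 51 = 51$)
$H{\left(n,Y \right)} = - \frac{17}{60}$ ($H{\left(n,Y \right)} = \frac{51}{-180} = 51 \left(- \frac{1}{180}\right) = - \frac{17}{60}$)
$\frac{H{\left(-187,117 \right)}}{E{\left(202 \right)}} + \frac{8123}{-40164} = - \frac{17}{60 \cdot 202^{2}} + \frac{8123}{-40164} = - \frac{17}{60 \cdot 40804} + 8123 \left(- \frac{1}{40164}\right) = \left(- \frac{17}{60}\right) \frac{1}{40804} - \frac{8123}{40164} = - \frac{17}{2448240} - \frac{8123}{40164} = - \frac{1657311359}{8194259280}$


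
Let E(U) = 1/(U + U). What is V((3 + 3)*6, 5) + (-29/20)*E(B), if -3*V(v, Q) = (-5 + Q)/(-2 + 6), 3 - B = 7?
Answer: 29/160 ≈ 0.18125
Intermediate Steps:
B = -4 (B = 3 - 1*7 = 3 - 7 = -4)
E(U) = 1/(2*U)
V(v, Q) = 5/12 - Q/12 (V(v, Q) = -(-5 + Q)/(3*(-2 + 6)) = -(-5 + Q)/(3*4) = -(-5/4 + Q/4)/3 = 5/12 - Q/12)
V((3 + 3)*6, 5) + (-29/20)*E(B) = (5/12 - 1/12*5) + (-29/20)*((1/2)/(-4)) = (5/12 - 5/12) + (-29*1/20)*((1/2)*(-1/4)) = 0 - 29/20*(-1/8) = 0 + 29/160 = 29/160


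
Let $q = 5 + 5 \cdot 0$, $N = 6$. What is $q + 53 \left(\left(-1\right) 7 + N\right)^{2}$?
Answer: $58$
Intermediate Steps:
$q = 5$ ($q = 5 + 0 = 5$)
$q + 53 \left(\left(-1\right) 7 + N\right)^{2} = 5 + 53 \left(\left(-1\right) 7 + 6\right)^{2} = 5 + 53 \left(-7 + 6\right)^{2} = 5 + 53 \left(-1\right)^{2} = 5 + 53 \cdot 1 = 5 + 53 = 58$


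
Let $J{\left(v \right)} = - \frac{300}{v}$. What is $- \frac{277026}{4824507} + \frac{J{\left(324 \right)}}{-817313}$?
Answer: $- \frac{2037712356017}{35488190607219} \approx -0.057419$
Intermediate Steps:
$- \frac{277026}{4824507} + \frac{J{\left(324 \right)}}{-817313} = - \frac{277026}{4824507} + \frac{\left(-300\right) \frac{1}{324}}{-817313} = \left(-277026\right) \frac{1}{4824507} + \left(-300\right) \frac{1}{324} \left(- \frac{1}{817313}\right) = - \frac{92342}{1608169} - - \frac{25}{22067451} = - \frac{92342}{1608169} + \frac{25}{22067451} = - \frac{2037712356017}{35488190607219}$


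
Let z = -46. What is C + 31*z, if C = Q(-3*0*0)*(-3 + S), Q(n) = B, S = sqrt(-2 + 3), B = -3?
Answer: -1420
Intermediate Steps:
S = 1 (S = sqrt(1) = 1)
Q(n) = -3
C = 6 (C = -3*(-3 + 1) = -3*(-2) = 6)
C + 31*z = 6 + 31*(-46) = 6 - 1426 = -1420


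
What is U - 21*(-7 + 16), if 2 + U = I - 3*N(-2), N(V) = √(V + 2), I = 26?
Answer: -165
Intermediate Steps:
N(V) = √(2 + V)
U = 24 (U = -2 + (26 - 3*√(2 - 2)) = -2 + (26 - 3*√0) = -2 + (26 - 3*0) = -2 + (26 + 0) = -2 + 26 = 24)
U - 21*(-7 + 16) = 24 - 21*(-7 + 16) = 24 - 21*9 = 24 - 189 = -165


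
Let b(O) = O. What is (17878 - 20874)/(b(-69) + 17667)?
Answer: -214/1257 ≈ -0.17025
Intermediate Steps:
(17878 - 20874)/(b(-69) + 17667) = (17878 - 20874)/(-69 + 17667) = -2996/17598 = -2996*1/17598 = -214/1257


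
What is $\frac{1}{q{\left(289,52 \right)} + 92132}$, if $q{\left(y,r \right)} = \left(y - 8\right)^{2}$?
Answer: $\frac{1}{171093} \approx 5.8448 \cdot 10^{-6}$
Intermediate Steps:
$q{\left(y,r \right)} = \left(-8 + y\right)^{2}$
$\frac{1}{q{\left(289,52 \right)} + 92132} = \frac{1}{\left(-8 + 289\right)^{2} + 92132} = \frac{1}{281^{2} + 92132} = \frac{1}{78961 + 92132} = \frac{1}{171093}$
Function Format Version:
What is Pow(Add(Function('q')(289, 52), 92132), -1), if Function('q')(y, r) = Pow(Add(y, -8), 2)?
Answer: Rational(1, 171093) ≈ 5.8448e-6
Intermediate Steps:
Function('q')(y, r) = Pow(Add(-8, y), 2)
Pow(Add(Function('q')(289, 52), 92132), -1) = Pow(Add(Pow(Add(-8, 289), 2), 92132), -1) = Pow(Add(Pow(281, 2), 92132), -1) = Pow(Add(78961, 92132), -1) = Pow(171093, -1) = Rational(1, 171093)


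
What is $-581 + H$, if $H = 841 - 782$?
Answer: $-522$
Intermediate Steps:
$H = 59$ ($H = 841 - 782 = 59$)
$-581 + H = -581 + 59 = -522$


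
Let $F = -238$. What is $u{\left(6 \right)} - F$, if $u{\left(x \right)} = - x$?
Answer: $232$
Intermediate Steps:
$u{\left(6 \right)} - F = \left(-1\right) 6 - -238 = -6 + 238 = 232$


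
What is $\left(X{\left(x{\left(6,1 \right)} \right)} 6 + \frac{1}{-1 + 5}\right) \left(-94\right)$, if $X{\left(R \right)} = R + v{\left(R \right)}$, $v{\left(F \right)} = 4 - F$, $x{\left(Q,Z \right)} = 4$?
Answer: $- \frac{4559}{2} \approx -2279.5$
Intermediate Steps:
$X{\left(R \right)} = 4$ ($X{\left(R \right)} = R - \left(-4 + R\right) = 4$)
$\left(X{\left(x{\left(6,1 \right)} \right)} 6 + \frac{1}{-1 + 5}\right) \left(-94\right) = \left(4 \cdot 6 + \frac{1}{-1 + 5}\right) \left(-94\right) = \left(24 + \frac{1}{4}\right) \left(-94\right) = \frac{97}{4} \left(-94\right) = - \frac{4559}{2}$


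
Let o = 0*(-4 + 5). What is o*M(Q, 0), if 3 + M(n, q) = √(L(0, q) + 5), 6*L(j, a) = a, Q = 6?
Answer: 0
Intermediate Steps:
L(j, a) = a/6
M(n, q) = -3 + √(5 + q/6) (M(n, q) = -3 + √(q/6 + 5) = -3 + √(5 + q/6))
o = 0 (o = 0*1 = 0)
o*M(Q, 0) = 0*(-3 + √(180 + 6*0)/6) = 0*(-3 + √(180 + 0)/6) = 0*(-3 + √180/6) = 0*(-3 + (6*√5)/6) = 0*(-3 + √5) = 0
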